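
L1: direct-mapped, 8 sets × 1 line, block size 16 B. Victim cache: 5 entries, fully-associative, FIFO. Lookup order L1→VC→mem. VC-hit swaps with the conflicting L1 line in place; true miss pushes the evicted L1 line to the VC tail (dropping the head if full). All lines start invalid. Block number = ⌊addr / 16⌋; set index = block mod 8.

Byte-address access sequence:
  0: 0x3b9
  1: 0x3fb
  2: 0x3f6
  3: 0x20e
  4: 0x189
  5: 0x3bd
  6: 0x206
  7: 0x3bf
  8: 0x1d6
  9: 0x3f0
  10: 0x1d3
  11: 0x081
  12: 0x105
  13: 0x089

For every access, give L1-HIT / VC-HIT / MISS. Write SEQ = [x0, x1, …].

SEQ = [MISS, MISS, L1-HIT, MISS, MISS, L1-HIT, VC-HIT, L1-HIT, MISS, L1-HIT, L1-HIT, MISS, MISS, VC-HIT]

#0 0x3b9→b59/s3 MISS; vc=[]
#1 0x3fb→b63/s7 MISS; vc=[]
#2 0x3f6→b63/s7 L1-HIT; vc=[]
#3 0x20e→b32/s0 MISS; vc=[]
#4 0x189→b24/s0 MISS; vc=[32]
#5 0x3bd→b59/s3 L1-HIT; vc=[32]
#6 0x206→b32/s0 VC-HIT; vc=[24]
#7 0x3bf→b59/s3 L1-HIT; vc=[24]
#8 0x1d6→b29/s5 MISS; vc=[24]
#9 0x3f0→b63/s7 L1-HIT; vc=[24]
#10 0x1d3→b29/s5 L1-HIT; vc=[24]
#11 0x81→b8/s0 MISS; vc=[24,32]
#12 0x105→b16/s0 MISS; vc=[24,32,8]
#13 0x89→b8/s0 VC-HIT; vc=[24,32,16]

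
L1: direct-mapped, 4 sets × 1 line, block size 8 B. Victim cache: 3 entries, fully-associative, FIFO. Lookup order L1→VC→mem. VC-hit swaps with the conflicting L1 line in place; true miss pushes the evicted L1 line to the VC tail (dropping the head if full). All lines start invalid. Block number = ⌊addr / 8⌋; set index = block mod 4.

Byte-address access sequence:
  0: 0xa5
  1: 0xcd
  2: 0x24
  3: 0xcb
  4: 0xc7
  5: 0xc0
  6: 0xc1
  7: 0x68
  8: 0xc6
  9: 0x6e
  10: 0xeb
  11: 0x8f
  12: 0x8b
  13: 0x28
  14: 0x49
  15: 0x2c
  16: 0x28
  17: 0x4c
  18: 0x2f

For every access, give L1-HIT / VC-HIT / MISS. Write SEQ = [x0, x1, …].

0: 0xa5 (blk 20, set 0) → MISS  vc=[]
1: 0xcd (blk 25, set 1) → MISS  vc=[]
2: 0x24 (blk 4, set 0) → MISS  vc=[20]
3: 0xcb (blk 25, set 1) → L1-HIT  vc=[20]
4: 0xc7 (blk 24, set 0) → MISS  vc=[20, 4]
5: 0xc0 (blk 24, set 0) → L1-HIT  vc=[20, 4]
6: 0xc1 (blk 24, set 0) → L1-HIT  vc=[20, 4]
7: 0x68 (blk 13, set 1) → MISS  vc=[20, 4, 25]
8: 0xc6 (blk 24, set 0) → L1-HIT  vc=[20, 4, 25]
9: 0x6e (blk 13, set 1) → L1-HIT  vc=[20, 4, 25]
10: 0xeb (blk 29, set 1) → MISS  vc=[4, 25, 13]
11: 0x8f (blk 17, set 1) → MISS  vc=[25, 13, 29]
12: 0x8b (blk 17, set 1) → L1-HIT  vc=[25, 13, 29]
13: 0x28 (blk 5, set 1) → MISS  vc=[13, 29, 17]
14: 0x49 (blk 9, set 1) → MISS  vc=[29, 17, 5]
15: 0x2c (blk 5, set 1) → VC-HIT  vc=[29, 17, 9]
16: 0x28 (blk 5, set 1) → L1-HIT  vc=[29, 17, 9]
17: 0x4c (blk 9, set 1) → VC-HIT  vc=[29, 17, 5]
18: 0x2f (blk 5, set 1) → VC-HIT  vc=[29, 17, 9]

SEQ = [MISS, MISS, MISS, L1-HIT, MISS, L1-HIT, L1-HIT, MISS, L1-HIT, L1-HIT, MISS, MISS, L1-HIT, MISS, MISS, VC-HIT, L1-HIT, VC-HIT, VC-HIT]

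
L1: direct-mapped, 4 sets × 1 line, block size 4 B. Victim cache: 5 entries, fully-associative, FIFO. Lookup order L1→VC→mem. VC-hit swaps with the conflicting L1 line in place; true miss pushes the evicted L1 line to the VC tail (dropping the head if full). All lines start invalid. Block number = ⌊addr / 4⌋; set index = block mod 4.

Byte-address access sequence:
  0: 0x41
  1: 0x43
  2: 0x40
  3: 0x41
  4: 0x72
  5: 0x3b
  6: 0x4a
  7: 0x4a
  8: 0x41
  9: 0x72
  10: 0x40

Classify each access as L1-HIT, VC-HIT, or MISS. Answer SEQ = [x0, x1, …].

#0 0x41→b16/s0 MISS; vc=[]
#1 0x43→b16/s0 L1-HIT; vc=[]
#2 0x40→b16/s0 L1-HIT; vc=[]
#3 0x41→b16/s0 L1-HIT; vc=[]
#4 0x72→b28/s0 MISS; vc=[16]
#5 0x3b→b14/s2 MISS; vc=[16]
#6 0x4a→b18/s2 MISS; vc=[16,14]
#7 0x4a→b18/s2 L1-HIT; vc=[16,14]
#8 0x41→b16/s0 VC-HIT; vc=[28,14]
#9 0x72→b28/s0 VC-HIT; vc=[16,14]
#10 0x40→b16/s0 VC-HIT; vc=[28,14]

SEQ = [MISS, L1-HIT, L1-HIT, L1-HIT, MISS, MISS, MISS, L1-HIT, VC-HIT, VC-HIT, VC-HIT]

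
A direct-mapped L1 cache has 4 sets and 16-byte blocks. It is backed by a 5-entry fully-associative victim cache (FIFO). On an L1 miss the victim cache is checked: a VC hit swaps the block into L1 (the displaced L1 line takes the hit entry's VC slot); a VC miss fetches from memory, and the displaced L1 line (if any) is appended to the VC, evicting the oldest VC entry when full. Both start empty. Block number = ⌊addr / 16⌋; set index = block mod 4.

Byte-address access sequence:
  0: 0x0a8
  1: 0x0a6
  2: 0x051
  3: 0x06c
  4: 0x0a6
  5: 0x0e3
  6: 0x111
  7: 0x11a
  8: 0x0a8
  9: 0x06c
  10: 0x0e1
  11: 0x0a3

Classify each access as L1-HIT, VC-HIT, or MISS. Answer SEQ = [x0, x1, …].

#0 0xa8→b10/s2 MISS; vc=[]
#1 0xa6→b10/s2 L1-HIT; vc=[]
#2 0x51→b5/s1 MISS; vc=[]
#3 0x6c→b6/s2 MISS; vc=[10]
#4 0xa6→b10/s2 VC-HIT; vc=[6]
#5 0xe3→b14/s2 MISS; vc=[6,10]
#6 0x111→b17/s1 MISS; vc=[6,10,5]
#7 0x11a→b17/s1 L1-HIT; vc=[6,10,5]
#8 0xa8→b10/s2 VC-HIT; vc=[6,14,5]
#9 0x6c→b6/s2 VC-HIT; vc=[10,14,5]
#10 0xe1→b14/s2 VC-HIT; vc=[10,6,5]
#11 0xa3→b10/s2 VC-HIT; vc=[14,6,5]

SEQ = [MISS, L1-HIT, MISS, MISS, VC-HIT, MISS, MISS, L1-HIT, VC-HIT, VC-HIT, VC-HIT, VC-HIT]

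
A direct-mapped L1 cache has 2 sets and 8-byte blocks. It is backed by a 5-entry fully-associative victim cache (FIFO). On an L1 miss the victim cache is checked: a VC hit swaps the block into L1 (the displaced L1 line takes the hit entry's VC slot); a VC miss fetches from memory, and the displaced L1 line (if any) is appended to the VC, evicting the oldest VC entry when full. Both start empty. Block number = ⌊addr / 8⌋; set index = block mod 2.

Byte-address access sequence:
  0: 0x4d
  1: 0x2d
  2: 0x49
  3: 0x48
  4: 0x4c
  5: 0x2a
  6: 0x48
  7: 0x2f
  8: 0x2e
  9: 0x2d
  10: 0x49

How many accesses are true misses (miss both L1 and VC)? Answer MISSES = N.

MISSES = 2

  [0] addr=0x4d blk=9 s=1: MISS | VC []
  [1] addr=0x2d blk=5 s=1: MISS | VC [9]
  [2] addr=0x49 blk=9 s=1: VC-HIT | VC [5]
  [3] addr=0x48 blk=9 s=1: L1-HIT | VC [5]
  [4] addr=0x4c blk=9 s=1: L1-HIT | VC [5]
  [5] addr=0x2a blk=5 s=1: VC-HIT | VC [9]
  [6] addr=0x48 blk=9 s=1: VC-HIT | VC [5]
  [7] addr=0x2f blk=5 s=1: VC-HIT | VC [9]
  [8] addr=0x2e blk=5 s=1: L1-HIT | VC [9]
  [9] addr=0x2d blk=5 s=1: L1-HIT | VC [9]
  [10] addr=0x49 blk=9 s=1: VC-HIT | VC [5]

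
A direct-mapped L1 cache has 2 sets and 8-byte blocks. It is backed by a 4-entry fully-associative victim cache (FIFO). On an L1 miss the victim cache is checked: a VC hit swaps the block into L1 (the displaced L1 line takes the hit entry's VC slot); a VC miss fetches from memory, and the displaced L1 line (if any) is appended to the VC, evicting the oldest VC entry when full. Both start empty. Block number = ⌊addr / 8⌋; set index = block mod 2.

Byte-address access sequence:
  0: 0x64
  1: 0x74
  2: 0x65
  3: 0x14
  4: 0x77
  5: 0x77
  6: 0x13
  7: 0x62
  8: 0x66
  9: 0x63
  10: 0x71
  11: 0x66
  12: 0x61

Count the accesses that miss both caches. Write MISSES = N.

#0 0x64→b12/s0 MISS; vc=[]
#1 0x74→b14/s0 MISS; vc=[12]
#2 0x65→b12/s0 VC-HIT; vc=[14]
#3 0x14→b2/s0 MISS; vc=[14,12]
#4 0x77→b14/s0 VC-HIT; vc=[2,12]
#5 0x77→b14/s0 L1-HIT; vc=[2,12]
#6 0x13→b2/s0 VC-HIT; vc=[14,12]
#7 0x62→b12/s0 VC-HIT; vc=[14,2]
#8 0x66→b12/s0 L1-HIT; vc=[14,2]
#9 0x63→b12/s0 L1-HIT; vc=[14,2]
#10 0x71→b14/s0 VC-HIT; vc=[12,2]
#11 0x66→b12/s0 VC-HIT; vc=[14,2]
#12 0x61→b12/s0 L1-HIT; vc=[14,2]

MISSES = 3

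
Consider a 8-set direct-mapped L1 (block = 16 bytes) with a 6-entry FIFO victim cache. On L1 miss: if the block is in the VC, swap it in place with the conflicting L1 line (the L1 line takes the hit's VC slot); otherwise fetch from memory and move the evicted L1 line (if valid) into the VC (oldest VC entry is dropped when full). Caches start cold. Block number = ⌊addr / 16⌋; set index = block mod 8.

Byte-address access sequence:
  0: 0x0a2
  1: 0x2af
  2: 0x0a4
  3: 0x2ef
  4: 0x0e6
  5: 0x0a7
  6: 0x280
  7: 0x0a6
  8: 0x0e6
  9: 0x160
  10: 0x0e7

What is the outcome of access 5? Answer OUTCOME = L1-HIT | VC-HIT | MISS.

OUTCOME = L1-HIT

0: 0xa2 (blk 10, set 2) → MISS  vc=[]
1: 0x2af (blk 42, set 2) → MISS  vc=[10]
2: 0xa4 (blk 10, set 2) → VC-HIT  vc=[42]
3: 0x2ef (blk 46, set 6) → MISS  vc=[42]
4: 0xe6 (blk 14, set 6) → MISS  vc=[42, 46]
5: 0xa7 (blk 10, set 2) → L1-HIT  vc=[42, 46]
6: 0x280 (blk 40, set 0) → MISS  vc=[42, 46]
7: 0xa6 (blk 10, set 2) → L1-HIT  vc=[42, 46]
8: 0xe6 (blk 14, set 6) → L1-HIT  vc=[42, 46]
9: 0x160 (blk 22, set 6) → MISS  vc=[42, 46, 14]
10: 0xe7 (blk 14, set 6) → VC-HIT  vc=[42, 46, 22]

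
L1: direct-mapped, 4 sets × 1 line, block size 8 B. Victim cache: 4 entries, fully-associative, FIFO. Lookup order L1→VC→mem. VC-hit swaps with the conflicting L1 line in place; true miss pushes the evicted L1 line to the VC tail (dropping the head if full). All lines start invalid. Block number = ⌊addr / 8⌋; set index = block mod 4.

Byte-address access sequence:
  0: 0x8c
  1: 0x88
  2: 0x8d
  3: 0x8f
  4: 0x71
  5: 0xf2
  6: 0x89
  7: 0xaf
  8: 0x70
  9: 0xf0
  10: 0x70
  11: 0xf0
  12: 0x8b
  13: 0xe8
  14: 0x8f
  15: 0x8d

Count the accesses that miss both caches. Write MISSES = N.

MISSES = 5

#0 0x8c→b17/s1 MISS; vc=[]
#1 0x88→b17/s1 L1-HIT; vc=[]
#2 0x8d→b17/s1 L1-HIT; vc=[]
#3 0x8f→b17/s1 L1-HIT; vc=[]
#4 0x71→b14/s2 MISS; vc=[]
#5 0xf2→b30/s2 MISS; vc=[14]
#6 0x89→b17/s1 L1-HIT; vc=[14]
#7 0xaf→b21/s1 MISS; vc=[14,17]
#8 0x70→b14/s2 VC-HIT; vc=[30,17]
#9 0xf0→b30/s2 VC-HIT; vc=[14,17]
#10 0x70→b14/s2 VC-HIT; vc=[30,17]
#11 0xf0→b30/s2 VC-HIT; vc=[14,17]
#12 0x8b→b17/s1 VC-HIT; vc=[14,21]
#13 0xe8→b29/s1 MISS; vc=[14,21,17]
#14 0x8f→b17/s1 VC-HIT; vc=[14,21,29]
#15 0x8d→b17/s1 L1-HIT; vc=[14,21,29]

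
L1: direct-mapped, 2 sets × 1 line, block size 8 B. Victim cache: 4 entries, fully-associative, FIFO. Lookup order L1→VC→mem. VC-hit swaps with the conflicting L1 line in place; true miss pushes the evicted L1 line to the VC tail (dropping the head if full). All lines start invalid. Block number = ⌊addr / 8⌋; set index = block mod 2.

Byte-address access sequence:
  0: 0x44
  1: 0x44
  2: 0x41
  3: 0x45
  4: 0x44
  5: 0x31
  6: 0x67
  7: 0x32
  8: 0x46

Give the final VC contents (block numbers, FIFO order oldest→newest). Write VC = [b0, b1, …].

0: 0x44 (blk 8, set 0) → MISS  vc=[]
1: 0x44 (blk 8, set 0) → L1-HIT  vc=[]
2: 0x41 (blk 8, set 0) → L1-HIT  vc=[]
3: 0x45 (blk 8, set 0) → L1-HIT  vc=[]
4: 0x44 (blk 8, set 0) → L1-HIT  vc=[]
5: 0x31 (blk 6, set 0) → MISS  vc=[8]
6: 0x67 (blk 12, set 0) → MISS  vc=[8, 6]
7: 0x32 (blk 6, set 0) → VC-HIT  vc=[8, 12]
8: 0x46 (blk 8, set 0) → VC-HIT  vc=[6, 12]

VC = [6, 12]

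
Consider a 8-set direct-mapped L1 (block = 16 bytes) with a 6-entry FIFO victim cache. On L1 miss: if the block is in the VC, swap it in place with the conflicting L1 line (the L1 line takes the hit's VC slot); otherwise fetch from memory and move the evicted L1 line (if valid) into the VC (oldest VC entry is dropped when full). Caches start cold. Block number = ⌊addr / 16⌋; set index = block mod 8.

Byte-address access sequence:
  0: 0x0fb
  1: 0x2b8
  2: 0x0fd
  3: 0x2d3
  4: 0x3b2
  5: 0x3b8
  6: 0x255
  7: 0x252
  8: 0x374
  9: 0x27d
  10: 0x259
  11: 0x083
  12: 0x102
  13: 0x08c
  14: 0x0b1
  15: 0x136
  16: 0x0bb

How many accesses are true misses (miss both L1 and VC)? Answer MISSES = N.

MISSES = 11

0: 0xfb (blk 15, set 7) → MISS  vc=[]
1: 0x2b8 (blk 43, set 3) → MISS  vc=[]
2: 0xfd (blk 15, set 7) → L1-HIT  vc=[]
3: 0x2d3 (blk 45, set 5) → MISS  vc=[]
4: 0x3b2 (blk 59, set 3) → MISS  vc=[43]
5: 0x3b8 (blk 59, set 3) → L1-HIT  vc=[43]
6: 0x255 (blk 37, set 5) → MISS  vc=[43, 45]
7: 0x252 (blk 37, set 5) → L1-HIT  vc=[43, 45]
8: 0x374 (blk 55, set 7) → MISS  vc=[43, 45, 15]
9: 0x27d (blk 39, set 7) → MISS  vc=[43, 45, 15, 55]
10: 0x259 (blk 37, set 5) → L1-HIT  vc=[43, 45, 15, 55]
11: 0x83 (blk 8, set 0) → MISS  vc=[43, 45, 15, 55]
12: 0x102 (blk 16, set 0) → MISS  vc=[43, 45, 15, 55, 8]
13: 0x8c (blk 8, set 0) → VC-HIT  vc=[43, 45, 15, 55, 16]
14: 0xb1 (blk 11, set 3) → MISS  vc=[43, 45, 15, 55, 16, 59]
15: 0x136 (blk 19, set 3) → MISS  vc=[45, 15, 55, 16, 59, 11]
16: 0xbb (blk 11, set 3) → VC-HIT  vc=[45, 15, 55, 16, 59, 19]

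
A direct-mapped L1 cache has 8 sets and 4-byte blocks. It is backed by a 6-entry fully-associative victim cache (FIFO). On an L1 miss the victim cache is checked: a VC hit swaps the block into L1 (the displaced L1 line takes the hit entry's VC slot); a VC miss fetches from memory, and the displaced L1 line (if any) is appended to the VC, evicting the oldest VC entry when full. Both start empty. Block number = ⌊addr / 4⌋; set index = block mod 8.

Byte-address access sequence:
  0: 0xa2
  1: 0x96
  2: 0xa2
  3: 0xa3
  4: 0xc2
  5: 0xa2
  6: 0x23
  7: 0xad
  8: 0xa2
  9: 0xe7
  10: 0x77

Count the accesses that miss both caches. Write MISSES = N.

0: 0xa2 (blk 40, set 0) → MISS  vc=[]
1: 0x96 (blk 37, set 5) → MISS  vc=[]
2: 0xa2 (blk 40, set 0) → L1-HIT  vc=[]
3: 0xa3 (blk 40, set 0) → L1-HIT  vc=[]
4: 0xc2 (blk 48, set 0) → MISS  vc=[40]
5: 0xa2 (blk 40, set 0) → VC-HIT  vc=[48]
6: 0x23 (blk 8, set 0) → MISS  vc=[48, 40]
7: 0xad (blk 43, set 3) → MISS  vc=[48, 40]
8: 0xa2 (blk 40, set 0) → VC-HIT  vc=[48, 8]
9: 0xe7 (blk 57, set 1) → MISS  vc=[48, 8]
10: 0x77 (blk 29, set 5) → MISS  vc=[48, 8, 37]

MISSES = 7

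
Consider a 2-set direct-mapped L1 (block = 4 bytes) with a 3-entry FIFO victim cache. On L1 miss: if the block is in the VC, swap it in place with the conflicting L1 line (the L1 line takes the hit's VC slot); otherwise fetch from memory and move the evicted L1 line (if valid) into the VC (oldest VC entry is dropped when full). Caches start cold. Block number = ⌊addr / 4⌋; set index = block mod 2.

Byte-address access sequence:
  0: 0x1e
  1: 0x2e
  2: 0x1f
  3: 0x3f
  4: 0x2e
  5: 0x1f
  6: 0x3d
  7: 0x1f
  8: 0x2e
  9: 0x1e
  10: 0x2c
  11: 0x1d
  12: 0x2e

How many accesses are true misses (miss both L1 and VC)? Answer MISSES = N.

MISSES = 3

#0 0x1e→b7/s1 MISS; vc=[]
#1 0x2e→b11/s1 MISS; vc=[7]
#2 0x1f→b7/s1 VC-HIT; vc=[11]
#3 0x3f→b15/s1 MISS; vc=[11,7]
#4 0x2e→b11/s1 VC-HIT; vc=[15,7]
#5 0x1f→b7/s1 VC-HIT; vc=[15,11]
#6 0x3d→b15/s1 VC-HIT; vc=[7,11]
#7 0x1f→b7/s1 VC-HIT; vc=[15,11]
#8 0x2e→b11/s1 VC-HIT; vc=[15,7]
#9 0x1e→b7/s1 VC-HIT; vc=[15,11]
#10 0x2c→b11/s1 VC-HIT; vc=[15,7]
#11 0x1d→b7/s1 VC-HIT; vc=[15,11]
#12 0x2e→b11/s1 VC-HIT; vc=[15,7]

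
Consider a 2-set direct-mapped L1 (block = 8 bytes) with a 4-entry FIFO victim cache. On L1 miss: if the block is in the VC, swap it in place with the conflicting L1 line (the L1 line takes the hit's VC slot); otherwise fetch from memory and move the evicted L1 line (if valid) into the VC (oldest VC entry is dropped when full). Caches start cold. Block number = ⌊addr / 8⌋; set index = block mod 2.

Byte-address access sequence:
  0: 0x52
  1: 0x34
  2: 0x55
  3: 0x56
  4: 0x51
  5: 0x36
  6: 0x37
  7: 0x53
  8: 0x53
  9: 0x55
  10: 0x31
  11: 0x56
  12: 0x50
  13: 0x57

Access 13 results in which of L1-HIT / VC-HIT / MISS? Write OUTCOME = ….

0: 0x52 (blk 10, set 0) → MISS  vc=[]
1: 0x34 (blk 6, set 0) → MISS  vc=[10]
2: 0x55 (blk 10, set 0) → VC-HIT  vc=[6]
3: 0x56 (blk 10, set 0) → L1-HIT  vc=[6]
4: 0x51 (blk 10, set 0) → L1-HIT  vc=[6]
5: 0x36 (blk 6, set 0) → VC-HIT  vc=[10]
6: 0x37 (blk 6, set 0) → L1-HIT  vc=[10]
7: 0x53 (blk 10, set 0) → VC-HIT  vc=[6]
8: 0x53 (blk 10, set 0) → L1-HIT  vc=[6]
9: 0x55 (blk 10, set 0) → L1-HIT  vc=[6]
10: 0x31 (blk 6, set 0) → VC-HIT  vc=[10]
11: 0x56 (blk 10, set 0) → VC-HIT  vc=[6]
12: 0x50 (blk 10, set 0) → L1-HIT  vc=[6]
13: 0x57 (blk 10, set 0) → L1-HIT  vc=[6]

OUTCOME = L1-HIT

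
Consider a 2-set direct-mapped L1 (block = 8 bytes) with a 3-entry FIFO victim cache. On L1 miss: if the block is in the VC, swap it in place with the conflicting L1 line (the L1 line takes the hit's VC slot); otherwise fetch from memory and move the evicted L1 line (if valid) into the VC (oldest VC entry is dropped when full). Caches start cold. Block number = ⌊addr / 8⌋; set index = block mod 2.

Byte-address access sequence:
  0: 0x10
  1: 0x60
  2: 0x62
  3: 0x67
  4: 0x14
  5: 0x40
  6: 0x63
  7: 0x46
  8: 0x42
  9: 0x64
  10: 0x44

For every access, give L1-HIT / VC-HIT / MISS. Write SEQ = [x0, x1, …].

SEQ = [MISS, MISS, L1-HIT, L1-HIT, VC-HIT, MISS, VC-HIT, VC-HIT, L1-HIT, VC-HIT, VC-HIT]

0: 0x10 (blk 2, set 0) → MISS  vc=[]
1: 0x60 (blk 12, set 0) → MISS  vc=[2]
2: 0x62 (blk 12, set 0) → L1-HIT  vc=[2]
3: 0x67 (blk 12, set 0) → L1-HIT  vc=[2]
4: 0x14 (blk 2, set 0) → VC-HIT  vc=[12]
5: 0x40 (blk 8, set 0) → MISS  vc=[12, 2]
6: 0x63 (blk 12, set 0) → VC-HIT  vc=[8, 2]
7: 0x46 (blk 8, set 0) → VC-HIT  vc=[12, 2]
8: 0x42 (blk 8, set 0) → L1-HIT  vc=[12, 2]
9: 0x64 (blk 12, set 0) → VC-HIT  vc=[8, 2]
10: 0x44 (blk 8, set 0) → VC-HIT  vc=[12, 2]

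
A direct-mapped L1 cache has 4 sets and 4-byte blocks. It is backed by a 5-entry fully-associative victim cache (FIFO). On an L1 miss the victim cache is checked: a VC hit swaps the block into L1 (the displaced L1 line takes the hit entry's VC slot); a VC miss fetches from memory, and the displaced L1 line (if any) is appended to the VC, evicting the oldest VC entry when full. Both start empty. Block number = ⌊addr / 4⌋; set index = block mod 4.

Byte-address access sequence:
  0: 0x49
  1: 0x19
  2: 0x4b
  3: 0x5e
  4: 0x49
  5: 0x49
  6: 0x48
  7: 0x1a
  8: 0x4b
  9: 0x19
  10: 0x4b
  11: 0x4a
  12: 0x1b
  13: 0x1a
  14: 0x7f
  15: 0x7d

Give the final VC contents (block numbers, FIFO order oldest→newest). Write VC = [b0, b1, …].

0: 0x49 (blk 18, set 2) → MISS  vc=[]
1: 0x19 (blk 6, set 2) → MISS  vc=[18]
2: 0x4b (blk 18, set 2) → VC-HIT  vc=[6]
3: 0x5e (blk 23, set 3) → MISS  vc=[6]
4: 0x49 (blk 18, set 2) → L1-HIT  vc=[6]
5: 0x49 (blk 18, set 2) → L1-HIT  vc=[6]
6: 0x48 (blk 18, set 2) → L1-HIT  vc=[6]
7: 0x1a (blk 6, set 2) → VC-HIT  vc=[18]
8: 0x4b (blk 18, set 2) → VC-HIT  vc=[6]
9: 0x19 (blk 6, set 2) → VC-HIT  vc=[18]
10: 0x4b (blk 18, set 2) → VC-HIT  vc=[6]
11: 0x4a (blk 18, set 2) → L1-HIT  vc=[6]
12: 0x1b (blk 6, set 2) → VC-HIT  vc=[18]
13: 0x1a (blk 6, set 2) → L1-HIT  vc=[18]
14: 0x7f (blk 31, set 3) → MISS  vc=[18, 23]
15: 0x7d (blk 31, set 3) → L1-HIT  vc=[18, 23]

VC = [18, 23]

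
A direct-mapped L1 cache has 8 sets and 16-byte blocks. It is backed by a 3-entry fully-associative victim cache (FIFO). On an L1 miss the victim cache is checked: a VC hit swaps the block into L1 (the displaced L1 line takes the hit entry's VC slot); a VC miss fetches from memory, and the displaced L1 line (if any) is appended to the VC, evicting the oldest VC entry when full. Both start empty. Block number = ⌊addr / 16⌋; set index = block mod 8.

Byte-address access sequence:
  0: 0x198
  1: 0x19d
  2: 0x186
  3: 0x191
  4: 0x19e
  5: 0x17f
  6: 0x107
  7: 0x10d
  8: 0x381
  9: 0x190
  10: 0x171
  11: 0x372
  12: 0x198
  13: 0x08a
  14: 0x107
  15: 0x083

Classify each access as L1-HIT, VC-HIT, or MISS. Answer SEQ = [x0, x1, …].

SEQ = [MISS, L1-HIT, MISS, L1-HIT, L1-HIT, MISS, MISS, L1-HIT, MISS, L1-HIT, L1-HIT, MISS, L1-HIT, MISS, VC-HIT, VC-HIT]

#0 0x198→b25/s1 MISS; vc=[]
#1 0x19d→b25/s1 L1-HIT; vc=[]
#2 0x186→b24/s0 MISS; vc=[]
#3 0x191→b25/s1 L1-HIT; vc=[]
#4 0x19e→b25/s1 L1-HIT; vc=[]
#5 0x17f→b23/s7 MISS; vc=[]
#6 0x107→b16/s0 MISS; vc=[24]
#7 0x10d→b16/s0 L1-HIT; vc=[24]
#8 0x381→b56/s0 MISS; vc=[24,16]
#9 0x190→b25/s1 L1-HIT; vc=[24,16]
#10 0x171→b23/s7 L1-HIT; vc=[24,16]
#11 0x372→b55/s7 MISS; vc=[24,16,23]
#12 0x198→b25/s1 L1-HIT; vc=[24,16,23]
#13 0x8a→b8/s0 MISS; vc=[16,23,56]
#14 0x107→b16/s0 VC-HIT; vc=[8,23,56]
#15 0x83→b8/s0 VC-HIT; vc=[16,23,56]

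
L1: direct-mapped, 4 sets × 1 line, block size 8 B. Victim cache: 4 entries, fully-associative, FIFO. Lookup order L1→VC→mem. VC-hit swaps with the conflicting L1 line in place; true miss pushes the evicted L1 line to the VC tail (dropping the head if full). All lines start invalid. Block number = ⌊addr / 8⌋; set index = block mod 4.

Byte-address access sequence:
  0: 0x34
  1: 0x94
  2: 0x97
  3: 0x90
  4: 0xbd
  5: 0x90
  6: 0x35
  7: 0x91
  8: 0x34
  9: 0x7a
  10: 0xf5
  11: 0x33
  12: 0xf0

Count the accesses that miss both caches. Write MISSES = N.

#0 0x34→b6/s2 MISS; vc=[]
#1 0x94→b18/s2 MISS; vc=[6]
#2 0x97→b18/s2 L1-HIT; vc=[6]
#3 0x90→b18/s2 L1-HIT; vc=[6]
#4 0xbd→b23/s3 MISS; vc=[6]
#5 0x90→b18/s2 L1-HIT; vc=[6]
#6 0x35→b6/s2 VC-HIT; vc=[18]
#7 0x91→b18/s2 VC-HIT; vc=[6]
#8 0x34→b6/s2 VC-HIT; vc=[18]
#9 0x7a→b15/s3 MISS; vc=[18,23]
#10 0xf5→b30/s2 MISS; vc=[18,23,6]
#11 0x33→b6/s2 VC-HIT; vc=[18,23,30]
#12 0xf0→b30/s2 VC-HIT; vc=[18,23,6]

MISSES = 5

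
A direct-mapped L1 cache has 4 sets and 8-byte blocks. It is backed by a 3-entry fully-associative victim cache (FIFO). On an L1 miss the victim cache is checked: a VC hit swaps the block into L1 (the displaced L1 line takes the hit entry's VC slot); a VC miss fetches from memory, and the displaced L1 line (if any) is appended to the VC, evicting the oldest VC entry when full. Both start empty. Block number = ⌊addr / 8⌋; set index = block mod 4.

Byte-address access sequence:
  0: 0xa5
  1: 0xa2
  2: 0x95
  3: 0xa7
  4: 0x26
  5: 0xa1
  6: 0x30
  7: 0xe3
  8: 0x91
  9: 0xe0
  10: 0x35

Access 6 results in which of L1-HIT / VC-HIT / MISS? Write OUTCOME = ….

0: 0xa5 (blk 20, set 0) → MISS  vc=[]
1: 0xa2 (blk 20, set 0) → L1-HIT  vc=[]
2: 0x95 (blk 18, set 2) → MISS  vc=[]
3: 0xa7 (blk 20, set 0) → L1-HIT  vc=[]
4: 0x26 (blk 4, set 0) → MISS  vc=[20]
5: 0xa1 (blk 20, set 0) → VC-HIT  vc=[4]
6: 0x30 (blk 6, set 2) → MISS  vc=[4, 18]
7: 0xe3 (blk 28, set 0) → MISS  vc=[4, 18, 20]
8: 0x91 (blk 18, set 2) → VC-HIT  vc=[4, 6, 20]
9: 0xe0 (blk 28, set 0) → L1-HIT  vc=[4, 6, 20]
10: 0x35 (blk 6, set 2) → VC-HIT  vc=[4, 18, 20]

OUTCOME = MISS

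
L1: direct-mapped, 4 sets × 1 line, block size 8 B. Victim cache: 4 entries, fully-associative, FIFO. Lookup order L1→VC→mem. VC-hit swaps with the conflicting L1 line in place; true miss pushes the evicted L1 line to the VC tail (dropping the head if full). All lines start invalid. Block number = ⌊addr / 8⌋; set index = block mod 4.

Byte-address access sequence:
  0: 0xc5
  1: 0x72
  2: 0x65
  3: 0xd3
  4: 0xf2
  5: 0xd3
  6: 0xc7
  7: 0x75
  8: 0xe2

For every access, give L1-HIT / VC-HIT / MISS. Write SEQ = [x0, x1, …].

SEQ = [MISS, MISS, MISS, MISS, MISS, VC-HIT, VC-HIT, VC-HIT, MISS]

  [0] addr=0xc5 blk=24 s=0: MISS | VC []
  [1] addr=0x72 blk=14 s=2: MISS | VC []
  [2] addr=0x65 blk=12 s=0: MISS | VC [24]
  [3] addr=0xd3 blk=26 s=2: MISS | VC [24, 14]
  [4] addr=0xf2 blk=30 s=2: MISS | VC [24, 14, 26]
  [5] addr=0xd3 blk=26 s=2: VC-HIT | VC [24, 14, 30]
  [6] addr=0xc7 blk=24 s=0: VC-HIT | VC [12, 14, 30]
  [7] addr=0x75 blk=14 s=2: VC-HIT | VC [12, 26, 30]
  [8] addr=0xe2 blk=28 s=0: MISS | VC [12, 26, 30, 24]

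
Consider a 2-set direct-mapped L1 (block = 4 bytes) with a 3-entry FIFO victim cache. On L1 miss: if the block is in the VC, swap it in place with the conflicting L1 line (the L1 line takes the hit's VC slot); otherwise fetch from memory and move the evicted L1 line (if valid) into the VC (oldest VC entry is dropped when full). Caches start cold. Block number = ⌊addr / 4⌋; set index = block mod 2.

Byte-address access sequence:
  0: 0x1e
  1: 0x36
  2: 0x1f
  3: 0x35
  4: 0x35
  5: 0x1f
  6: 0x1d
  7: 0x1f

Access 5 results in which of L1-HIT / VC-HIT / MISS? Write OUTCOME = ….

#0 0x1e→b7/s1 MISS; vc=[]
#1 0x36→b13/s1 MISS; vc=[7]
#2 0x1f→b7/s1 VC-HIT; vc=[13]
#3 0x35→b13/s1 VC-HIT; vc=[7]
#4 0x35→b13/s1 L1-HIT; vc=[7]
#5 0x1f→b7/s1 VC-HIT; vc=[13]
#6 0x1d→b7/s1 L1-HIT; vc=[13]
#7 0x1f→b7/s1 L1-HIT; vc=[13]

OUTCOME = VC-HIT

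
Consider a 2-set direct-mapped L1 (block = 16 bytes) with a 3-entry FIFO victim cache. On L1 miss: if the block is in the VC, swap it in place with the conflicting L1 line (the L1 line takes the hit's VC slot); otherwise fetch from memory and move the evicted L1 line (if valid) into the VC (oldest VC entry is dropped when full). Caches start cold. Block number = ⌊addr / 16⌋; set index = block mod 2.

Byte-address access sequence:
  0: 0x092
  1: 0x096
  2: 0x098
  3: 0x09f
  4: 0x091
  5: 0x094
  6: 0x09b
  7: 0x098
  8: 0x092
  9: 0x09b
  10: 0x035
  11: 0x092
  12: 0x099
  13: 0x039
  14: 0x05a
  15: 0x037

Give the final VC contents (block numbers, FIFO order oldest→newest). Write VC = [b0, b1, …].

  [0] addr=0x92 blk=9 s=1: MISS | VC []
  [1] addr=0x96 blk=9 s=1: L1-HIT | VC []
  [2] addr=0x98 blk=9 s=1: L1-HIT | VC []
  [3] addr=0x9f blk=9 s=1: L1-HIT | VC []
  [4] addr=0x91 blk=9 s=1: L1-HIT | VC []
  [5] addr=0x94 blk=9 s=1: L1-HIT | VC []
  [6] addr=0x9b blk=9 s=1: L1-HIT | VC []
  [7] addr=0x98 blk=9 s=1: L1-HIT | VC []
  [8] addr=0x92 blk=9 s=1: L1-HIT | VC []
  [9] addr=0x9b blk=9 s=1: L1-HIT | VC []
  [10] addr=0x35 blk=3 s=1: MISS | VC [9]
  [11] addr=0x92 blk=9 s=1: VC-HIT | VC [3]
  [12] addr=0x99 blk=9 s=1: L1-HIT | VC [3]
  [13] addr=0x39 blk=3 s=1: VC-HIT | VC [9]
  [14] addr=0x5a blk=5 s=1: MISS | VC [9, 3]
  [15] addr=0x37 blk=3 s=1: VC-HIT | VC [9, 5]

VC = [9, 5]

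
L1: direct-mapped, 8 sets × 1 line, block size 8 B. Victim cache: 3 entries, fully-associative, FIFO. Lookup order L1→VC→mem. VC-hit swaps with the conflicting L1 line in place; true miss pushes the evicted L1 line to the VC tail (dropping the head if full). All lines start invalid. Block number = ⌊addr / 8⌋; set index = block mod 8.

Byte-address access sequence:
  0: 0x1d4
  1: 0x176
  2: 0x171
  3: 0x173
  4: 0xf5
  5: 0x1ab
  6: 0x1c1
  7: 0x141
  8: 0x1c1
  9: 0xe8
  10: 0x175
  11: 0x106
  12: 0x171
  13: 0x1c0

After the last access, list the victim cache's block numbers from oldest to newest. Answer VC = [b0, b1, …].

  [0] addr=0x1d4 blk=58 s=2: MISS | VC []
  [1] addr=0x176 blk=46 s=6: MISS | VC []
  [2] addr=0x171 blk=46 s=6: L1-HIT | VC []
  [3] addr=0x173 blk=46 s=6: L1-HIT | VC []
  [4] addr=0xf5 blk=30 s=6: MISS | VC [46]
  [5] addr=0x1ab blk=53 s=5: MISS | VC [46]
  [6] addr=0x1c1 blk=56 s=0: MISS | VC [46]
  [7] addr=0x141 blk=40 s=0: MISS | VC [46, 56]
  [8] addr=0x1c1 blk=56 s=0: VC-HIT | VC [46, 40]
  [9] addr=0xe8 blk=29 s=5: MISS | VC [46, 40, 53]
  [10] addr=0x175 blk=46 s=6: VC-HIT | VC [30, 40, 53]
  [11] addr=0x106 blk=32 s=0: MISS | VC [40, 53, 56]
  [12] addr=0x171 blk=46 s=6: L1-HIT | VC [40, 53, 56]
  [13] addr=0x1c0 blk=56 s=0: VC-HIT | VC [40, 53, 32]

VC = [40, 53, 32]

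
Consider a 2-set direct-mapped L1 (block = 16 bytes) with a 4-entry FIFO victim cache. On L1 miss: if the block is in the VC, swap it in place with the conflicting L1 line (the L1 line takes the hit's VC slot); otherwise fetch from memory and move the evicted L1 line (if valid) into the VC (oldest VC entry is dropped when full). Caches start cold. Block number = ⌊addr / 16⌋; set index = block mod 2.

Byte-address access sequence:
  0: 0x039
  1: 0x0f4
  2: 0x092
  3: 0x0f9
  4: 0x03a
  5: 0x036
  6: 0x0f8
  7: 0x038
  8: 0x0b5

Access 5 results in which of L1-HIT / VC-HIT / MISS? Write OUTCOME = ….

#0 0x39→b3/s1 MISS; vc=[]
#1 0xf4→b15/s1 MISS; vc=[3]
#2 0x92→b9/s1 MISS; vc=[3,15]
#3 0xf9→b15/s1 VC-HIT; vc=[3,9]
#4 0x3a→b3/s1 VC-HIT; vc=[15,9]
#5 0x36→b3/s1 L1-HIT; vc=[15,9]
#6 0xf8→b15/s1 VC-HIT; vc=[3,9]
#7 0x38→b3/s1 VC-HIT; vc=[15,9]
#8 0xb5→b11/s1 MISS; vc=[15,9,3]

OUTCOME = L1-HIT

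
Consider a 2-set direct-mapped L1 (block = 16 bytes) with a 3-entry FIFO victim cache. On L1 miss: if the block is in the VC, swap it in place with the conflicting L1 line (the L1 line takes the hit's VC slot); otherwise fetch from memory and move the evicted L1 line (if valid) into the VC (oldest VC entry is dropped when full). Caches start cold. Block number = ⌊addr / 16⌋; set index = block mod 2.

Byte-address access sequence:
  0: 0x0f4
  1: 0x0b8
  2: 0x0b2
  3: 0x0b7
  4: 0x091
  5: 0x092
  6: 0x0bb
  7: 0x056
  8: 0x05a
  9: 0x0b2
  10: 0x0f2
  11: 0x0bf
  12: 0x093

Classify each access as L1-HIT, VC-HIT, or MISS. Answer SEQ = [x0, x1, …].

SEQ = [MISS, MISS, L1-HIT, L1-HIT, MISS, L1-HIT, VC-HIT, MISS, L1-HIT, VC-HIT, VC-HIT, VC-HIT, VC-HIT]

  [0] addr=0xf4 blk=15 s=1: MISS | VC []
  [1] addr=0xb8 blk=11 s=1: MISS | VC [15]
  [2] addr=0xb2 blk=11 s=1: L1-HIT | VC [15]
  [3] addr=0xb7 blk=11 s=1: L1-HIT | VC [15]
  [4] addr=0x91 blk=9 s=1: MISS | VC [15, 11]
  [5] addr=0x92 blk=9 s=1: L1-HIT | VC [15, 11]
  [6] addr=0xbb blk=11 s=1: VC-HIT | VC [15, 9]
  [7] addr=0x56 blk=5 s=1: MISS | VC [15, 9, 11]
  [8] addr=0x5a blk=5 s=1: L1-HIT | VC [15, 9, 11]
  [9] addr=0xb2 blk=11 s=1: VC-HIT | VC [15, 9, 5]
  [10] addr=0xf2 blk=15 s=1: VC-HIT | VC [11, 9, 5]
  [11] addr=0xbf blk=11 s=1: VC-HIT | VC [15, 9, 5]
  [12] addr=0x93 blk=9 s=1: VC-HIT | VC [15, 11, 5]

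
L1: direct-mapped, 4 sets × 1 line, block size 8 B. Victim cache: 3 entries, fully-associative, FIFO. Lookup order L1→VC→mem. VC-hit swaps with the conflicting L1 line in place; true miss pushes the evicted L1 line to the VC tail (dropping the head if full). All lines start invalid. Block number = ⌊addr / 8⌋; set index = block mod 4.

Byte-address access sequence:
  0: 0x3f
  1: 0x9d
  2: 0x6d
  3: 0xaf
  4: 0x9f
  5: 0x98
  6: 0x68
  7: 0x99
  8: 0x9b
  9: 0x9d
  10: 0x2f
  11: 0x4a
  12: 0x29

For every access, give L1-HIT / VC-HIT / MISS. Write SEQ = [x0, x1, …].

  [0] addr=0x3f blk=7 s=3: MISS | VC []
  [1] addr=0x9d blk=19 s=3: MISS | VC [7]
  [2] addr=0x6d blk=13 s=1: MISS | VC [7]
  [3] addr=0xaf blk=21 s=1: MISS | VC [7, 13]
  [4] addr=0x9f blk=19 s=3: L1-HIT | VC [7, 13]
  [5] addr=0x98 blk=19 s=3: L1-HIT | VC [7, 13]
  [6] addr=0x68 blk=13 s=1: VC-HIT | VC [7, 21]
  [7] addr=0x99 blk=19 s=3: L1-HIT | VC [7, 21]
  [8] addr=0x9b blk=19 s=3: L1-HIT | VC [7, 21]
  [9] addr=0x9d blk=19 s=3: L1-HIT | VC [7, 21]
  [10] addr=0x2f blk=5 s=1: MISS | VC [7, 21, 13]
  [11] addr=0x4a blk=9 s=1: MISS | VC [21, 13, 5]
  [12] addr=0x29 blk=5 s=1: VC-HIT | VC [21, 13, 9]

SEQ = [MISS, MISS, MISS, MISS, L1-HIT, L1-HIT, VC-HIT, L1-HIT, L1-HIT, L1-HIT, MISS, MISS, VC-HIT]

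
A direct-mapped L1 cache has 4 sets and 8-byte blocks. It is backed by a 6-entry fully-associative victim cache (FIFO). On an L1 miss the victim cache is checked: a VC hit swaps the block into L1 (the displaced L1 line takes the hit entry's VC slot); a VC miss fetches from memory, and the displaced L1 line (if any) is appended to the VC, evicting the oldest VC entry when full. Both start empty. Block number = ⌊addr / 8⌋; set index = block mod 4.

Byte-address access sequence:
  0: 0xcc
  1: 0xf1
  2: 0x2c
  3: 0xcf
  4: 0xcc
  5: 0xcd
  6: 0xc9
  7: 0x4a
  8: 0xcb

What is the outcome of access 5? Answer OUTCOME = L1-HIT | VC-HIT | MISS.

OUTCOME = L1-HIT

0: 0xcc (blk 25, set 1) → MISS  vc=[]
1: 0xf1 (blk 30, set 2) → MISS  vc=[]
2: 0x2c (blk 5, set 1) → MISS  vc=[25]
3: 0xcf (blk 25, set 1) → VC-HIT  vc=[5]
4: 0xcc (blk 25, set 1) → L1-HIT  vc=[5]
5: 0xcd (blk 25, set 1) → L1-HIT  vc=[5]
6: 0xc9 (blk 25, set 1) → L1-HIT  vc=[5]
7: 0x4a (blk 9, set 1) → MISS  vc=[5, 25]
8: 0xcb (blk 25, set 1) → VC-HIT  vc=[5, 9]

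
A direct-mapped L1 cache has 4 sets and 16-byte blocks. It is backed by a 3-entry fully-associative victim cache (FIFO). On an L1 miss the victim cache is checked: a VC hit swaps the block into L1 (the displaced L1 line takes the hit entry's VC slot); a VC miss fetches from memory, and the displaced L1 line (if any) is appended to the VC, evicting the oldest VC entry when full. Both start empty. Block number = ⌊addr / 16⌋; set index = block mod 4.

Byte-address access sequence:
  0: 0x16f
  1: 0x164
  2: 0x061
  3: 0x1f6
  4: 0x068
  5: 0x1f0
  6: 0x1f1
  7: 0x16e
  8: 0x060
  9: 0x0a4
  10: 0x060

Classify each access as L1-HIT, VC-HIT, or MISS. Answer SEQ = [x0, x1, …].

SEQ = [MISS, L1-HIT, MISS, MISS, L1-HIT, L1-HIT, L1-HIT, VC-HIT, VC-HIT, MISS, VC-HIT]

  [0] addr=0x16f blk=22 s=2: MISS | VC []
  [1] addr=0x164 blk=22 s=2: L1-HIT | VC []
  [2] addr=0x61 blk=6 s=2: MISS | VC [22]
  [3] addr=0x1f6 blk=31 s=3: MISS | VC [22]
  [4] addr=0x68 blk=6 s=2: L1-HIT | VC [22]
  [5] addr=0x1f0 blk=31 s=3: L1-HIT | VC [22]
  [6] addr=0x1f1 blk=31 s=3: L1-HIT | VC [22]
  [7] addr=0x16e blk=22 s=2: VC-HIT | VC [6]
  [8] addr=0x60 blk=6 s=2: VC-HIT | VC [22]
  [9] addr=0xa4 blk=10 s=2: MISS | VC [22, 6]
  [10] addr=0x60 blk=6 s=2: VC-HIT | VC [22, 10]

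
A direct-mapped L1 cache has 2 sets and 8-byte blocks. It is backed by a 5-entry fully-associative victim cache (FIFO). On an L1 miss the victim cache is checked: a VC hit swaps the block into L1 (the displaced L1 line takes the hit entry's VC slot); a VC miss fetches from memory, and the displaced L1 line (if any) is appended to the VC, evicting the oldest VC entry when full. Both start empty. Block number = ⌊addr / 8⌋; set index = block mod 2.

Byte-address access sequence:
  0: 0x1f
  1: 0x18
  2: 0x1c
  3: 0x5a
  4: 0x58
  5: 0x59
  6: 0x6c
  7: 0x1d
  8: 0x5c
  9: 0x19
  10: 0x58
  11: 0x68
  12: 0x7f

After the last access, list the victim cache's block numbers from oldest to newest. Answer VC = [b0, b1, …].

VC = [11, 3, 13]

0: 0x1f (blk 3, set 1) → MISS  vc=[]
1: 0x18 (blk 3, set 1) → L1-HIT  vc=[]
2: 0x1c (blk 3, set 1) → L1-HIT  vc=[]
3: 0x5a (blk 11, set 1) → MISS  vc=[3]
4: 0x58 (blk 11, set 1) → L1-HIT  vc=[3]
5: 0x59 (blk 11, set 1) → L1-HIT  vc=[3]
6: 0x6c (blk 13, set 1) → MISS  vc=[3, 11]
7: 0x1d (blk 3, set 1) → VC-HIT  vc=[13, 11]
8: 0x5c (blk 11, set 1) → VC-HIT  vc=[13, 3]
9: 0x19 (blk 3, set 1) → VC-HIT  vc=[13, 11]
10: 0x58 (blk 11, set 1) → VC-HIT  vc=[13, 3]
11: 0x68 (blk 13, set 1) → VC-HIT  vc=[11, 3]
12: 0x7f (blk 15, set 1) → MISS  vc=[11, 3, 13]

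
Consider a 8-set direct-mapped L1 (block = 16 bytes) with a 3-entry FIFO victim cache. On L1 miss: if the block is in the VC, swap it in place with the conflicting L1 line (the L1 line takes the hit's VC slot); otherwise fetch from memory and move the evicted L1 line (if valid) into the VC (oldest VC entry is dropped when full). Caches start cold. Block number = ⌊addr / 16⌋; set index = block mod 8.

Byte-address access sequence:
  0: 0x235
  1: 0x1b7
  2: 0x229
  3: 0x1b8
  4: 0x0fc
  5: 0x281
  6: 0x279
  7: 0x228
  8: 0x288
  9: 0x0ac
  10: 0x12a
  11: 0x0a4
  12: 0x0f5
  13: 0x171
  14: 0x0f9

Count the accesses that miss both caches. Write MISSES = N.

MISSES = 9

#0 0x235→b35/s3 MISS; vc=[]
#1 0x1b7→b27/s3 MISS; vc=[35]
#2 0x229→b34/s2 MISS; vc=[35]
#3 0x1b8→b27/s3 L1-HIT; vc=[35]
#4 0xfc→b15/s7 MISS; vc=[35]
#5 0x281→b40/s0 MISS; vc=[35]
#6 0x279→b39/s7 MISS; vc=[35,15]
#7 0x228→b34/s2 L1-HIT; vc=[35,15]
#8 0x288→b40/s0 L1-HIT; vc=[35,15]
#9 0xac→b10/s2 MISS; vc=[35,15,34]
#10 0x12a→b18/s2 MISS; vc=[15,34,10]
#11 0xa4→b10/s2 VC-HIT; vc=[15,34,18]
#12 0xf5→b15/s7 VC-HIT; vc=[39,34,18]
#13 0x171→b23/s7 MISS; vc=[34,18,15]
#14 0xf9→b15/s7 VC-HIT; vc=[34,18,23]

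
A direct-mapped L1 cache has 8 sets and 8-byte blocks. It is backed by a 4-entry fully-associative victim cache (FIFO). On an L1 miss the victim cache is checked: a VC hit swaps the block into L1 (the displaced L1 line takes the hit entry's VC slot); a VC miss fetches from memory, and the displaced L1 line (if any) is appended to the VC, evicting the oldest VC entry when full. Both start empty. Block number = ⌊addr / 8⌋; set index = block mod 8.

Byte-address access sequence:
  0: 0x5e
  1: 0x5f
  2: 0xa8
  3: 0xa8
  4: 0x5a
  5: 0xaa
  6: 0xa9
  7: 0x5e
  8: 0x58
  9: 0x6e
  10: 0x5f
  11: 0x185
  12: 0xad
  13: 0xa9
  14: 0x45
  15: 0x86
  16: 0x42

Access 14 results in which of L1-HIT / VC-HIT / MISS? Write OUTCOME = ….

0: 0x5e (blk 11, set 3) → MISS  vc=[]
1: 0x5f (blk 11, set 3) → L1-HIT  vc=[]
2: 0xa8 (blk 21, set 5) → MISS  vc=[]
3: 0xa8 (blk 21, set 5) → L1-HIT  vc=[]
4: 0x5a (blk 11, set 3) → L1-HIT  vc=[]
5: 0xaa (blk 21, set 5) → L1-HIT  vc=[]
6: 0xa9 (blk 21, set 5) → L1-HIT  vc=[]
7: 0x5e (blk 11, set 3) → L1-HIT  vc=[]
8: 0x58 (blk 11, set 3) → L1-HIT  vc=[]
9: 0x6e (blk 13, set 5) → MISS  vc=[21]
10: 0x5f (blk 11, set 3) → L1-HIT  vc=[21]
11: 0x185 (blk 48, set 0) → MISS  vc=[21]
12: 0xad (blk 21, set 5) → VC-HIT  vc=[13]
13: 0xa9 (blk 21, set 5) → L1-HIT  vc=[13]
14: 0x45 (blk 8, set 0) → MISS  vc=[13, 48]
15: 0x86 (blk 16, set 0) → MISS  vc=[13, 48, 8]
16: 0x42 (blk 8, set 0) → VC-HIT  vc=[13, 48, 16]

OUTCOME = MISS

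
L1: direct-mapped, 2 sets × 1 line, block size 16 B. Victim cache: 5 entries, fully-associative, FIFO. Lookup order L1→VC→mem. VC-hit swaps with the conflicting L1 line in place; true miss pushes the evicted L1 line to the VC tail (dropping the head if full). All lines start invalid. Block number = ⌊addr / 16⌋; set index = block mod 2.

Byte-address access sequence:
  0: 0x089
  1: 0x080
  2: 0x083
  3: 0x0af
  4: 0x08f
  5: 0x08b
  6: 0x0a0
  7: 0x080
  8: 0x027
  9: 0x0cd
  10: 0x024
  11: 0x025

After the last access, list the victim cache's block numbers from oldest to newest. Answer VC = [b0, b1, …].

#0 0x89→b8/s0 MISS; vc=[]
#1 0x80→b8/s0 L1-HIT; vc=[]
#2 0x83→b8/s0 L1-HIT; vc=[]
#3 0xaf→b10/s0 MISS; vc=[8]
#4 0x8f→b8/s0 VC-HIT; vc=[10]
#5 0x8b→b8/s0 L1-HIT; vc=[10]
#6 0xa0→b10/s0 VC-HIT; vc=[8]
#7 0x80→b8/s0 VC-HIT; vc=[10]
#8 0x27→b2/s0 MISS; vc=[10,8]
#9 0xcd→b12/s0 MISS; vc=[10,8,2]
#10 0x24→b2/s0 VC-HIT; vc=[10,8,12]
#11 0x25→b2/s0 L1-HIT; vc=[10,8,12]

VC = [10, 8, 12]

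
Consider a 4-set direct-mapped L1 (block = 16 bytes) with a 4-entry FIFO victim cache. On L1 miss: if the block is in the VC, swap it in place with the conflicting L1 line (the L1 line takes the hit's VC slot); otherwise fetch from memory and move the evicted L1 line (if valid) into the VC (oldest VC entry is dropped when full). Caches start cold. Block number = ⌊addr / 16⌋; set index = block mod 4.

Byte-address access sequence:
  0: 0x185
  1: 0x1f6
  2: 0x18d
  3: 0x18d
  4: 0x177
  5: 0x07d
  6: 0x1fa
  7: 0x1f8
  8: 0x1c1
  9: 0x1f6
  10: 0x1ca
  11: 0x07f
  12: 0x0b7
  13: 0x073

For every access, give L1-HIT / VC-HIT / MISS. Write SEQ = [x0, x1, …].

#0 0x185→b24/s0 MISS; vc=[]
#1 0x1f6→b31/s3 MISS; vc=[]
#2 0x18d→b24/s0 L1-HIT; vc=[]
#3 0x18d→b24/s0 L1-HIT; vc=[]
#4 0x177→b23/s3 MISS; vc=[31]
#5 0x7d→b7/s3 MISS; vc=[31,23]
#6 0x1fa→b31/s3 VC-HIT; vc=[7,23]
#7 0x1f8→b31/s3 L1-HIT; vc=[7,23]
#8 0x1c1→b28/s0 MISS; vc=[7,23,24]
#9 0x1f6→b31/s3 L1-HIT; vc=[7,23,24]
#10 0x1ca→b28/s0 L1-HIT; vc=[7,23,24]
#11 0x7f→b7/s3 VC-HIT; vc=[31,23,24]
#12 0xb7→b11/s3 MISS; vc=[31,23,24,7]
#13 0x73→b7/s3 VC-HIT; vc=[31,23,24,11]

SEQ = [MISS, MISS, L1-HIT, L1-HIT, MISS, MISS, VC-HIT, L1-HIT, MISS, L1-HIT, L1-HIT, VC-HIT, MISS, VC-HIT]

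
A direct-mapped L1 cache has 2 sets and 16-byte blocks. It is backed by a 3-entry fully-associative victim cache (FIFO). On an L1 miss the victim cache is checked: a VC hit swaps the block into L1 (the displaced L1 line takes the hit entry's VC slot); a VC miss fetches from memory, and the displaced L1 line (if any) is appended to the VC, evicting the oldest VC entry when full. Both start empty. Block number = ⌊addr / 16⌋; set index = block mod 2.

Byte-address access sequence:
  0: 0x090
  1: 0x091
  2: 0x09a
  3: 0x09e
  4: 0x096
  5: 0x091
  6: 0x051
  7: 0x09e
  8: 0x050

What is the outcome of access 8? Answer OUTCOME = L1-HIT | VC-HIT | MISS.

OUTCOME = VC-HIT

0: 0x90 (blk 9, set 1) → MISS  vc=[]
1: 0x91 (blk 9, set 1) → L1-HIT  vc=[]
2: 0x9a (blk 9, set 1) → L1-HIT  vc=[]
3: 0x9e (blk 9, set 1) → L1-HIT  vc=[]
4: 0x96 (blk 9, set 1) → L1-HIT  vc=[]
5: 0x91 (blk 9, set 1) → L1-HIT  vc=[]
6: 0x51 (blk 5, set 1) → MISS  vc=[9]
7: 0x9e (blk 9, set 1) → VC-HIT  vc=[5]
8: 0x50 (blk 5, set 1) → VC-HIT  vc=[9]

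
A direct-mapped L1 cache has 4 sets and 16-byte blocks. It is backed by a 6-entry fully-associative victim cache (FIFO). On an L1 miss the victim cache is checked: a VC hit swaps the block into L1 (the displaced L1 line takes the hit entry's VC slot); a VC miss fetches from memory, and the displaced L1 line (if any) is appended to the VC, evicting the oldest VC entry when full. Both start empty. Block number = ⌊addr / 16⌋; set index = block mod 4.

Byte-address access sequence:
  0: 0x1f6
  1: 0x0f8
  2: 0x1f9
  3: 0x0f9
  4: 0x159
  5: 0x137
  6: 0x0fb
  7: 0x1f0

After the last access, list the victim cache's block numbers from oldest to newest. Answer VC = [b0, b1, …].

VC = [15, 19]

0: 0x1f6 (blk 31, set 3) → MISS  vc=[]
1: 0xf8 (blk 15, set 3) → MISS  vc=[31]
2: 0x1f9 (blk 31, set 3) → VC-HIT  vc=[15]
3: 0xf9 (blk 15, set 3) → VC-HIT  vc=[31]
4: 0x159 (blk 21, set 1) → MISS  vc=[31]
5: 0x137 (blk 19, set 3) → MISS  vc=[31, 15]
6: 0xfb (blk 15, set 3) → VC-HIT  vc=[31, 19]
7: 0x1f0 (blk 31, set 3) → VC-HIT  vc=[15, 19]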